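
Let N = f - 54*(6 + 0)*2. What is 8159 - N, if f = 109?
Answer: 8698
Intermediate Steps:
N = -539 (N = 109 - 54*(6 + 0)*2 = 109 - 324*2 = 109 - 54*12 = 109 - 648 = -539)
8159 - N = 8159 - 1*(-539) = 8159 + 539 = 8698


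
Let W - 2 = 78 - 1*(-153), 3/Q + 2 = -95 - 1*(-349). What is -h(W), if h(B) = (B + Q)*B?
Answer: -4560509/84 ≈ -54292.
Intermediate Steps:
Q = 1/84 (Q = 3/(-2 + (-95 - 1*(-349))) = 3/(-2 + (-95 + 349)) = 3/(-2 + 254) = 3/252 = 3*(1/252) = 1/84 ≈ 0.011905)
W = 233 (W = 2 + (78 - 1*(-153)) = 2 + (78 + 153) = 2 + 231 = 233)
h(B) = B*(1/84 + B) (h(B) = (B + 1/84)*B = (1/84 + B)*B = B*(1/84 + B))
-h(W) = -233*(1/84 + 233) = -233*19573/84 = -1*4560509/84 = -4560509/84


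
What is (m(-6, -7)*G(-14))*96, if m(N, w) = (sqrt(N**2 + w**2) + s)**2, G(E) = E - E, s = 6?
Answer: 0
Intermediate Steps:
G(E) = 0
m(N, w) = (6 + sqrt(N**2 + w**2))**2 (m(N, w) = (sqrt(N**2 + w**2) + 6)**2 = (6 + sqrt(N**2 + w**2))**2)
(m(-6, -7)*G(-14))*96 = ((6 + sqrt((-6)**2 + (-7)**2))**2*0)*96 = ((6 + sqrt(36 + 49))**2*0)*96 = ((6 + sqrt(85))**2*0)*96 = 0*96 = 0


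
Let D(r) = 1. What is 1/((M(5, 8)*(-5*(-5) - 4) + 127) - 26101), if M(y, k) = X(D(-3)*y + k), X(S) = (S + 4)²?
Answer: -1/19905 ≈ -5.0239e-5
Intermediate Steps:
X(S) = (4 + S)²
M(y, k) = (4 + k + y)² (M(y, k) = (4 + (1*y + k))² = (4 + (y + k))² = (4 + (k + y))² = (4 + k + y)²)
1/((M(5, 8)*(-5*(-5) - 4) + 127) - 26101) = 1/(((4 + 8 + 5)²*(-5*(-5) - 4) + 127) - 26101) = 1/((17²*(25 - 4) + 127) - 26101) = 1/((289*21 + 127) - 26101) = 1/((6069 + 127) - 26101) = 1/(6196 - 26101) = 1/(-19905) = -1/19905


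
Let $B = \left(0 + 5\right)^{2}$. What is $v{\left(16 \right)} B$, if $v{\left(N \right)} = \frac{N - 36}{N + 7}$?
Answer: $- \frac{500}{23} \approx -21.739$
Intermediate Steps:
$v{\left(N \right)} = \frac{-36 + N}{7 + N}$
$B = 25$ ($B = 5^{2} = 25$)
$v{\left(16 \right)} B = \frac{-36 + 16}{7 + 16} \cdot 25 = \frac{1}{23} \left(-20\right) 25 = \left(- \frac{20}{23}\right) 25 = - \frac{500}{23}$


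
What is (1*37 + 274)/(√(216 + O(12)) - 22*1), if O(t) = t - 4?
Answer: -3421/130 - 311*√14/65 ≈ -44.218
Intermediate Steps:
O(t) = -4 + t
(1*37 + 274)/(√(216 + O(12)) - 22*1) = (1*37 + 274)/(√(216 + (-4 + 12)) - 22*1) = (37 + 274)/(√(216 + 8) - 22) = 311/(√224 - 22) = 311/(4*√14 - 22) = 311/(-22 + 4*√14)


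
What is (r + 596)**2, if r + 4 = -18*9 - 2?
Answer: 183184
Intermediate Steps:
r = -168 (r = -4 + (-18*9 - 2) = -4 + (-162 - 2) = -4 - 164 = -168)
(r + 596)**2 = (-168 + 596)**2 = 428**2 = 183184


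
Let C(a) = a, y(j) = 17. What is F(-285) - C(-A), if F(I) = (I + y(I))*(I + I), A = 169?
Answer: 152929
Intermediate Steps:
F(I) = 2*I*(17 + I) (F(I) = (I + 17)*(I + I) = (17 + I)*(2*I) = 2*I*(17 + I))
F(-285) - C(-A) = 2*(-285)*(17 - 285) - (-1)*169 = 2*(-285)*(-268) - 1*(-169) = 152760 + 169 = 152929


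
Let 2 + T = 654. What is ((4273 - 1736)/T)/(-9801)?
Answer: -2537/6390252 ≈ -0.00039701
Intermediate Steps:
T = 652 (T = -2 + 654 = 652)
((4273 - 1736)/T)/(-9801) = ((4273 - 1736)/652)/(-9801) = (2537*(1/652))*(-1/9801) = (2537/652)*(-1/9801) = -2537/6390252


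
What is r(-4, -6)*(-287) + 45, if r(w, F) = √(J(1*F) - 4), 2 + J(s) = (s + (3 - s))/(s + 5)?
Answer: 45 - 861*I ≈ 45.0 - 861.0*I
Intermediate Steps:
J(s) = -2 + 3/(5 + s) (J(s) = -2 + (s + (3 - s))/(s + 5) = -2 + 3/(5 + s))
r(w, F) = √(-4 + (-7 - 2*F)/(5 + F)) (r(w, F) = √((-7 - 2*F)/(5 + 1*F) - 4) = √((-7 - 2*F)/(5 + F) - 4) = √(-4 + (-7 - 2*F)/(5 + F)))
r(-4, -6)*(-287) + 45 = (√3*√((-9 - 2*(-6))/(5 - 6)))*(-287) + 45 = (√3*√((-9 + 12)/(-1)))*(-287) + 45 = (√3*√(-1*3))*(-287) + 45 = (√3*√(-3))*(-287) + 45 = (√3*(I*√3))*(-287) + 45 = (3*I)*(-287) + 45 = -861*I + 45 = 45 - 861*I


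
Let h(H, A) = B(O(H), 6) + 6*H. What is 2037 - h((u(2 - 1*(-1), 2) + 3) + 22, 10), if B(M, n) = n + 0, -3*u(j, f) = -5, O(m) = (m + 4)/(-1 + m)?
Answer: 1871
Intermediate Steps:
O(m) = (4 + m)/(-1 + m)
u(j, f) = 5/3 (u(j, f) = -1/3*(-5) = 5/3)
B(M, n) = n
h(H, A) = 6 + 6*H
2037 - h((u(2 - 1*(-1), 2) + 3) + 22, 10) = 2037 - (6 + 6*((5/3 + 3) + 22)) = 2037 - (6 + 6*(14/3 + 22)) = 2037 - (6 + 6*(80/3)) = 2037 - (6 + 160) = 2037 - 1*166 = 2037 - 166 = 1871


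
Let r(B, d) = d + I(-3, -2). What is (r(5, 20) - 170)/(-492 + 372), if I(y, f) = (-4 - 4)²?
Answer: 43/60 ≈ 0.71667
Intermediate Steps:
I(y, f) = 64 (I(y, f) = (-8)² = 64)
r(B, d) = 64 + d (r(B, d) = d + 64 = 64 + d)
(r(5, 20) - 170)/(-492 + 372) = ((64 + 20) - 170)/(-492 + 372) = (84 - 170)/(-120) = -86*(-1/120) = 43/60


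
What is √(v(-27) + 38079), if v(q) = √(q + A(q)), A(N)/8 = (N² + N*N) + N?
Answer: 3*√(4231 + √141) ≈ 195.41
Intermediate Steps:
A(N) = 8*N + 16*N² (A(N) = 8*((N² + N*N) + N) = 8*((N² + N²) + N) = 8*(2*N² + N) = 8*(N + 2*N²) = 8*N + 16*N²)
v(q) = √(q + 8*q*(1 + 2*q))
√(v(-27) + 38079) = √(√(-27*(9 + 16*(-27))) + 38079) = √(√(-27*(9 - 432)) + 38079) = √(√(-27*(-423)) + 38079) = √(√11421 + 38079) = √(9*√141 + 38079) = √(38079 + 9*√141)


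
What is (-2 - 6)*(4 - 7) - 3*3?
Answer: 15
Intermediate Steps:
(-2 - 6)*(4 - 7) - 3*3 = -8*(-3) - 9 = 24 - 9 = 15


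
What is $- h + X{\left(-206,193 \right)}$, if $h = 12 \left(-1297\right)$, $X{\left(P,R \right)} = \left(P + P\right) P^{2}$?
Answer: $-17468068$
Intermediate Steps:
$X{\left(P,R \right)} = 2 P^{3}$ ($X{\left(P,R \right)} = 2 P P^{2} = 2 P^{3}$)
$h = -15564$
$- h + X{\left(-206,193 \right)} = \left(-1\right) \left(-15564\right) + 2 \left(-206\right)^{3} = 15564 + 2 \left(-8741816\right) = 15564 - 17483632 = -17468068$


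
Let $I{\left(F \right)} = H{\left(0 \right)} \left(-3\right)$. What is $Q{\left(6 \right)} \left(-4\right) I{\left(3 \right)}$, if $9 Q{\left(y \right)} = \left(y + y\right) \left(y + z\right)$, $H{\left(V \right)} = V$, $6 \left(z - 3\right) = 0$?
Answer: $0$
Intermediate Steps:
$z = 3$ ($z = 3 + \frac{1}{6} \cdot 0 = 3 + 0 = 3$)
$I{\left(F \right)} = 0$ ($I{\left(F \right)} = 0 \left(-3\right) = 0$)
$Q{\left(y \right)} = \frac{2 y \left(3 + y\right)}{9}$ ($Q{\left(y \right)} = \frac{\left(y + y\right) \left(y + 3\right)}{9} = \frac{2 y \left(3 + y\right)}{9}$)
$Q{\left(6 \right)} \left(-4\right) I{\left(3 \right)} = \frac{2}{9} \cdot 6 \left(3 + 6\right) \left(-4\right) 0 = \frac{2}{9} \cdot 6 \cdot 9 \left(-4\right) 0 = 12 \left(-4\right) 0 = \left(-48\right) 0 = 0$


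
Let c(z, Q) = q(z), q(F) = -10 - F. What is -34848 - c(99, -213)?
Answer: -34739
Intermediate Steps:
c(z, Q) = -10 - z
-34848 - c(99, -213) = -34848 - (-10 - 1*99) = -34848 - (-10 - 99) = -34848 - 1*(-109) = -34848 + 109 = -34739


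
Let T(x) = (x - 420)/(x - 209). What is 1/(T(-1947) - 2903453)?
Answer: -2156/6259842301 ≈ -3.4442e-7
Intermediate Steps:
T(x) = (-420 + x)/(-209 + x)
1/(T(-1947) - 2903453) = 1/((-420 - 1947)/(-209 - 1947) - 2903453) = 1/(-2367/(-2156) - 2903453) = 1/(-1/2156*(-2367) - 2903453) = 1/(2367/2156 - 2903453) = 1/(-6259842301/2156) = -2156/6259842301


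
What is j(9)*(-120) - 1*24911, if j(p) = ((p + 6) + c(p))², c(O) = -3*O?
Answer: -42191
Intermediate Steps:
j(p) = (6 - 2*p)² (j(p) = ((p + 6) - 3*p)² = ((6 + p) - 3*p)² = (6 - 2*p)²)
j(9)*(-120) - 1*24911 = (4*(3 - 1*9)²)*(-120) - 1*24911 = (4*(3 - 9)²)*(-120) - 24911 = (4*(-6)²)*(-120) - 24911 = (4*36)*(-120) - 24911 = 144*(-120) - 24911 = -17280 - 24911 = -42191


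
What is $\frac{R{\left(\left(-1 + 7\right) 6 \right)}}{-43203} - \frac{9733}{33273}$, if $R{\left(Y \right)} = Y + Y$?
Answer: $- \frac{140963485}{479164473} \approx -0.29419$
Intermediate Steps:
$R{\left(Y \right)} = 2 Y$
$\frac{R{\left(\left(-1 + 7\right) 6 \right)}}{-43203} - \frac{9733}{33273} = \frac{2 \left(-1 + 7\right) 6}{-43203} - \frac{9733}{33273} = 2 \cdot 6 \cdot 6 \left(- \frac{1}{43203}\right) - \frac{9733}{33273} = 2 \cdot 36 \left(- \frac{1}{43203}\right) - \frac{9733}{33273} = 72 \left(- \frac{1}{43203}\right) - \frac{9733}{33273} = - \frac{24}{14401} - \frac{9733}{33273} = - \frac{140963485}{479164473}$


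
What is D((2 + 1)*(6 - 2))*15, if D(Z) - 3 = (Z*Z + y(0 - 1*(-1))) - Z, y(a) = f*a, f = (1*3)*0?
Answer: 2025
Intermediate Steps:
f = 0 (f = 3*0 = 0)
y(a) = 0 (y(a) = 0*a = 0)
D(Z) = 3 + Z**2 - Z (D(Z) = 3 + ((Z*Z + 0) - Z) = 3 + ((Z**2 + 0) - Z) = 3 + (Z**2 - Z) = 3 + Z**2 - Z)
D((2 + 1)*(6 - 2))*15 = (3 + ((2 + 1)*(6 - 2))**2 - (2 + 1)*(6 - 2))*15 = (3 + (3*4)**2 - 3*4)*15 = (3 + 12**2 - 1*12)*15 = (3 + 144 - 12)*15 = 135*15 = 2025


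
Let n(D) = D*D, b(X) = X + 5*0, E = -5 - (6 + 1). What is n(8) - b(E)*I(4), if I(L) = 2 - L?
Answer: 40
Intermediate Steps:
E = -12 (E = -5 - 1*7 = -5 - 7 = -12)
b(X) = X (b(X) = X + 0 = X)
n(D) = D²
n(8) - b(E)*I(4) = 8² - (-12)*(2 - 1*4) = 64 - (-12)*(2 - 4) = 64 - (-12)*(-2) = 64 - 1*24 = 64 - 24 = 40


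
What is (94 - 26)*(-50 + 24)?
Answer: -1768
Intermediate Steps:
(94 - 26)*(-50 + 24) = 68*(-26) = -1768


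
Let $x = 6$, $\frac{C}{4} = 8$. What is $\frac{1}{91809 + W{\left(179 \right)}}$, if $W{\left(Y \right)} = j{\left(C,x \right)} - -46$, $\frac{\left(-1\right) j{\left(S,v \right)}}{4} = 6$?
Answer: $\frac{1}{91831} \approx 1.089 \cdot 10^{-5}$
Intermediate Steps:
$C = 32$ ($C = 4 \cdot 8 = 32$)
$j{\left(S,v \right)} = -24$ ($j{\left(S,v \right)} = \left(-4\right) 6 = -24$)
$W{\left(Y \right)} = 22$ ($W{\left(Y \right)} = -24 - -46 = -24 + 46 = 22$)
$\frac{1}{91809 + W{\left(179 \right)}} = \frac{1}{91809 + 22} = \frac{1}{91831}$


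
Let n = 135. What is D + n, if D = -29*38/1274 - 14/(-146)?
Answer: 6241871/46501 ≈ 134.23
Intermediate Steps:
D = -35764/46501 (D = -1102*1/1274 - 14*(-1/146) = -551/637 + 7/73 = -35764/46501 ≈ -0.76910)
D + n = -35764/46501 + 135 = 6241871/46501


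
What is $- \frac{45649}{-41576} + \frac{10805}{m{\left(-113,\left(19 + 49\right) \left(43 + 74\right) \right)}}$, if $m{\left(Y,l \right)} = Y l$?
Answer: $\frac{10147625123}{9344497032} \approx 1.0859$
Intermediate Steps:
$- \frac{45649}{-41576} + \frac{10805}{m{\left(-113,\left(19 + 49\right) \left(43 + 74\right) \right)}} = - \frac{45649}{-41576} + \frac{10805}{\left(-113\right) \left(19 + 49\right) \left(43 + 74\right)} = \left(-45649\right) \left(- \frac{1}{41576}\right) + \frac{10805}{\left(-113\right) 68 \cdot 117} = \frac{45649}{41576} + \frac{10805}{\left(-113\right) 7956} = \frac{45649}{41576} + \frac{10805}{-899028} = \frac{45649}{41576} + 10805 \left(- \frac{1}{899028}\right) = \frac{45649}{41576} - \frac{10805}{899028} = \frac{10147625123}{9344497032}$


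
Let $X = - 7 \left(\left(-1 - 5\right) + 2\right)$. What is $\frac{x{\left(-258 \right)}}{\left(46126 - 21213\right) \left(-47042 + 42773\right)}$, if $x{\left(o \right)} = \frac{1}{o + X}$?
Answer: $\frac{1}{24461327310} \approx 4.0881 \cdot 10^{-11}$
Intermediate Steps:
$X = 28$ ($X = - 7 \left(\left(-1 - 5\right) + 2\right) = - 7 \left(-6 + 2\right) = \left(-7\right) \left(-4\right) = 28$)
$x{\left(o \right)} = \frac{1}{28 + o}$ ($x{\left(o \right)} = \frac{1}{o + 28} = \frac{1}{28 + o}$)
$\frac{x{\left(-258 \right)}}{\left(46126 - 21213\right) \left(-47042 + 42773\right)} = \frac{1}{\left(28 - 258\right) \left(46126 - 21213\right) \left(-47042 + 42773\right)} = \frac{1}{\left(-230\right) 24913 \left(-4269\right)} = - \frac{1}{230 \left(-106353597\right)} = \left(- \frac{1}{230}\right) \left(- \frac{1}{106353597}\right) = \frac{1}{24461327310}$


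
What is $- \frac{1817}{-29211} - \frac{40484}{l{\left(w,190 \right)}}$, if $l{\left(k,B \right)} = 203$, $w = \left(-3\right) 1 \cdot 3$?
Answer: $- \frac{5823691}{29211} \approx -199.37$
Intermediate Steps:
$w = -9$ ($w = \left(-3\right) 3 = -9$)
$- \frac{1817}{-29211} - \frac{40484}{l{\left(w,190 \right)}} = - \frac{1817}{-29211} - \frac{40484}{203} = \left(-1817\right) \left(- \frac{1}{29211}\right) - \frac{1396}{7} = \frac{1817}{29211} - \frac{1396}{7} = - \frac{5823691}{29211}$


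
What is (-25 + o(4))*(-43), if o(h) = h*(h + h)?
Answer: -301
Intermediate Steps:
o(h) = 2*h**2 (o(h) = h*(2*h) = 2*h**2)
(-25 + o(4))*(-43) = (-25 + 2*4**2)*(-43) = (-25 + 2*16)*(-43) = (-25 + 32)*(-43) = 7*(-43) = -301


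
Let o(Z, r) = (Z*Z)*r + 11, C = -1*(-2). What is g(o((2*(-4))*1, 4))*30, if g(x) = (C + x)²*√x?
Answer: 2170830*√267 ≈ 3.5472e+7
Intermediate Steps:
C = 2
o(Z, r) = 11 + r*Z² (o(Z, r) = Z²*r + 11 = r*Z² + 11 = 11 + r*Z²)
g(x) = √x*(2 + x)² (g(x) = (2 + x)²*√x = √x*(2 + x)²)
g(o((2*(-4))*1, 4))*30 = (√(11 + 4*((2*(-4))*1)²)*(2 + (11 + 4*((2*(-4))*1)²))²)*30 = (√(11 + 4*(-8*1)²)*(2 + (11 + 4*(-8*1)²))²)*30 = (√(11 + 4*(-8)²)*(2 + (11 + 4*(-8)²))²)*30 = (√(11 + 4*64)*(2 + (11 + 4*64))²)*30 = (√(11 + 256)*(2 + (11 + 256))²)*30 = (√267*(2 + 267)²)*30 = (√267*269²)*30 = (√267*72361)*30 = (72361*√267)*30 = 2170830*√267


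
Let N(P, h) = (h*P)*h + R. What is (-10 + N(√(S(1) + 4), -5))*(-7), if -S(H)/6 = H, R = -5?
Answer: 105 - 175*I*√2 ≈ 105.0 - 247.49*I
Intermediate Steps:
S(H) = -6*H
N(P, h) = -5 + P*h² (N(P, h) = (h*P)*h - 5 = (P*h)*h - 5 = P*h² - 5 = -5 + P*h²)
(-10 + N(√(S(1) + 4), -5))*(-7) = (-10 + (-5 + √(-6*1 + 4)*(-5)²))*(-7) = (-10 + (-5 + √(-6 + 4)*25))*(-7) = (-10 + (-5 + √(-2)*25))*(-7) = (-10 + (-5 + (I*√2)*25))*(-7) = (-10 + (-5 + 25*I*√2))*(-7) = (-15 + 25*I*√2)*(-7) = 105 - 175*I*√2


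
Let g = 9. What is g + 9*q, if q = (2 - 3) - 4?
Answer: -36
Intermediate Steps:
q = -5 (q = -1 - 4 = -5)
g + 9*q = 9 + 9*(-5) = 9 - 45 = -36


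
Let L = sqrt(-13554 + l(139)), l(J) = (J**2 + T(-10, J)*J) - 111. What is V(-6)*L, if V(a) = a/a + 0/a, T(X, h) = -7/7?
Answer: 3*sqrt(613) ≈ 74.276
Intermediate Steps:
T(X, h) = -1 (T(X, h) = -7*1/7 = -1)
V(a) = 1 (V(a) = 1 + 0 = 1)
l(J) = -111 + J**2 - J (l(J) = (J**2 - J) - 111 = -111 + J**2 - J)
L = 3*sqrt(613) (L = sqrt(-13554 + (-111 + 139**2 - 1*139)) = sqrt(-13554 + (-111 + 19321 - 139)) = sqrt(-13554 + 19071) = sqrt(5517) = 3*sqrt(613) ≈ 74.276)
V(-6)*L = 1*(3*sqrt(613)) = 3*sqrt(613)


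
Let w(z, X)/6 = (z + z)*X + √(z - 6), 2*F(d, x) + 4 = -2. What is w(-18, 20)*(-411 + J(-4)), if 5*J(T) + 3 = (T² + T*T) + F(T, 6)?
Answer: 1753056 - 24348*I*√6/5 ≈ 1.7531e+6 - 11928.0*I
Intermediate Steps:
F(d, x) = -3 (F(d, x) = -2 + (½)*(-2) = -2 - 1 = -3)
w(z, X) = 6*√(-6 + z) + 12*X*z (w(z, X) = 6*((z + z)*X + √(z - 6)) = 6*((2*z)*X + √(-6 + z)) = 6*(2*X*z + √(-6 + z)) = 6*(√(-6 + z) + 2*X*z) = 6*√(-6 + z) + 12*X*z)
J(T) = -6/5 + 2*T²/5 (J(T) = -⅗ + ((T² + T*T) - 3)/5 = -⅗ + ((T² + T²) - 3)/5 = -⅗ + (2*T² - 3)/5 = -⅗ + (-3 + 2*T²)/5 = -⅗ + (-⅗ + 2*T²/5) = -6/5 + 2*T²/5)
w(-18, 20)*(-411 + J(-4)) = (6*√(-6 - 18) + 12*20*(-18))*(-411 + (-6/5 + (⅖)*(-4)²)) = (6*√(-24) - 4320)*(-411 + (-6/5 + (⅖)*16)) = (6*(2*I*√6) - 4320)*(-411 + (-6/5 + 32/5)) = (12*I*√6 - 4320)*(-411 + 26/5) = (-4320 + 12*I*√6)*(-2029/5) = 1753056 - 24348*I*√6/5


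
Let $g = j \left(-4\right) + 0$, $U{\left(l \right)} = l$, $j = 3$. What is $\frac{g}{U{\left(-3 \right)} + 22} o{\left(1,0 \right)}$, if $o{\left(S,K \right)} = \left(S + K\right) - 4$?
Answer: $\frac{36}{19} \approx 1.8947$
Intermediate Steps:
$o{\left(S,K \right)} = -4 + K + S$ ($o{\left(S,K \right)} = \left(K + S\right) - 4 = -4 + K + S$)
$g = -12$ ($g = 3 \left(-4\right) + 0 = -12 + 0 = -12$)
$\frac{g}{U{\left(-3 \right)} + 22} o{\left(1,0 \right)} = \frac{1}{-3 + 22} \left(-12\right) \left(-4 + 0 + 1\right) = \frac{1}{19} \left(-12\right) \left(-3\right) = \left(- \frac{12}{19}\right) \left(-3\right) = \frac{36}{19}$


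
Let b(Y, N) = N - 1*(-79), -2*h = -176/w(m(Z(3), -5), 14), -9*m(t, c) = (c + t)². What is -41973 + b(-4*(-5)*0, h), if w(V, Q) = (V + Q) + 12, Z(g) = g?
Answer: -4817414/115 ≈ -41891.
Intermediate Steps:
m(t, c) = -(c + t)²/9
w(V, Q) = 12 + Q + V (w(V, Q) = (Q + V) + 12 = 12 + Q + V)
h = 396/115 (h = -(-88)/(12 + 14 - (-5 + 3)²/9) = -(-88)/(12 + 14 - ⅑*(-2)²) = -(-88)/(12 + 14 - ⅑*4) = -(-88)/(12 + 14 - 4/9) = -(-88)/230/9 = -(-88)*9/230 = -½*(-792/115) = 396/115 ≈ 3.4435)
b(Y, N) = 79 + N (b(Y, N) = N + 79 = 79 + N)
-41973 + b(-4*(-5)*0, h) = -41973 + (79 + 396/115) = -41973 + 9481/115 = -4817414/115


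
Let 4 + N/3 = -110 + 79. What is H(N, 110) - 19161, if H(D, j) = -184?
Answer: -19345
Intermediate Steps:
N = -105 (N = -12 + 3*(-110 + 79) = -12 + 3*(-31) = -12 - 93 = -105)
H(N, 110) - 19161 = -184 - 19161 = -19345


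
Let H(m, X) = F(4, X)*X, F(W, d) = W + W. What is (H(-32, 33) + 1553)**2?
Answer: 3301489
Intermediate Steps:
F(W, d) = 2*W
H(m, X) = 8*X (H(m, X) = (2*4)*X = 8*X)
(H(-32, 33) + 1553)**2 = (8*33 + 1553)**2 = (264 + 1553)**2 = 1817**2 = 3301489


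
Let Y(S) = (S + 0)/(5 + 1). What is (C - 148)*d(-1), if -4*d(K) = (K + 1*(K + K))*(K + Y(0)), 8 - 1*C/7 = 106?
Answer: 1251/2 ≈ 625.50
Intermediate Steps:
C = -686 (C = 56 - 7*106 = 56 - 742 = -686)
Y(S) = S/6
d(K) = -3*K²/4 (d(K) = -(K + 1*(K + K))*(K + (⅙)*0)/4 = -(K + 1*(2*K))*(K + 0)/4 = -(K + 2*K)*K/4 = -3*K*K/4 = -3*K²/4)
(C - 148)*d(-1) = (-686 - 148)*(-¾*(-1)²) = -(-1251)/2 = -834*(-¾) = 1251/2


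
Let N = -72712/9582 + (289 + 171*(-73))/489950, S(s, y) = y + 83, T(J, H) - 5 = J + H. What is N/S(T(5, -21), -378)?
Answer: 8935521827/346234191375 ≈ 0.025808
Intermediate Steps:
T(J, H) = 5 + H + J (T(J, H) = 5 + (J + H) = 5 + (H + J) = 5 + H + J)
S(s, y) = 83 + y
N = -8935521827/1173675225 (N = -72712*1/9582 + (289 - 12483)*(1/489950) = -36356/4791 - 12194*1/489950 = -36356/4791 - 6097/244975 = -8935521827/1173675225 ≈ -7.6133)
N/S(T(5, -21), -378) = -8935521827/(1173675225*(83 - 378)) = -8935521827/1173675225/(-295) = -8935521827/1173675225*(-1/295) = 8935521827/346234191375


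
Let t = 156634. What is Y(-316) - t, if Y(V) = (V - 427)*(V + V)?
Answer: 312942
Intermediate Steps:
Y(V) = 2*V*(-427 + V) (Y(V) = (-427 + V)*(2*V) = 2*V*(-427 + V))
Y(-316) - t = 2*(-316)*(-427 - 316) - 1*156634 = 2*(-316)*(-743) - 156634 = 469576 - 156634 = 312942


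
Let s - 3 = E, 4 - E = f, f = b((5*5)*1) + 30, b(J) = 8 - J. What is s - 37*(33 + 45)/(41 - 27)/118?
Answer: -6399/826 ≈ -7.7470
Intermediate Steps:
f = 13 (f = (8 - 5*5) + 30 = (8 - 25) + 30 = -17 + 30 = 13)
E = -9 (E = 4 - 1*13 = 4 - 13 = -9)
s = -6 (s = 3 - 9 = -6)
s - 37*(33 + 45)/(41 - 27)/118 = -6 - 37*(33 + 45)/(41 - 27)/118 = -6 - 37*78/14/118 = -6 - 37*78*(1/14)/118 = -6 - 1443/(7*118) = -6 - 37*39/826 = -6 - 1443/826 = -6399/826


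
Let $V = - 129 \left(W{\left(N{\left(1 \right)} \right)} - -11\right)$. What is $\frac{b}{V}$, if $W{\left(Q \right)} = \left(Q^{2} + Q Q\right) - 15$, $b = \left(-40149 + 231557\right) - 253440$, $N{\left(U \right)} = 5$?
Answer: $\frac{31016}{2967} \approx 10.454$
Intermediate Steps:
$b = -62032$ ($b = 191408 - 253440 = -62032$)
$W{\left(Q \right)} = -15 + 2 Q^{2}$ ($W{\left(Q \right)} = \left(Q^{2} + Q^{2}\right) - 15 = 2 Q^{2} - 15 = -15 + 2 Q^{2}$)
$V = -5934$ ($V = - 129 \left(\left(-15 + 2 \cdot 5^{2}\right) - -11\right) = - 129 \left(\left(-15 + 2 \cdot 25\right) + \left(\left(-26 - 8\right) + 45\right)\right) = - 129 \left(\left(-15 + 50\right) + \left(-34 + 45\right)\right) = - 129 \left(35 + 11\right) = \left(-129\right) 46 = -5934$)
$\frac{b}{V} = - \frac{62032}{-5934} = \left(-62032\right) \left(- \frac{1}{5934}\right) = \frac{31016}{2967}$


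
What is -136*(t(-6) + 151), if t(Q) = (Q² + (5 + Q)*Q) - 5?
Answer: -25568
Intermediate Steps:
t(Q) = -5 + Q² + Q*(5 + Q) (t(Q) = (Q² + Q*(5 + Q)) - 5 = -5 + Q² + Q*(5 + Q))
-136*(t(-6) + 151) = -136*((-5 + 2*(-6)² + 5*(-6)) + 151) = -136*((-5 + 2*36 - 30) + 151) = -136*((-5 + 72 - 30) + 151) = -136*(37 + 151) = -136*188 = -25568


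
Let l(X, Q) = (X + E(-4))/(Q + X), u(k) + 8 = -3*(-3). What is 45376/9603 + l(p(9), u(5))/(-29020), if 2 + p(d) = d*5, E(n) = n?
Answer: 5267212033/1114716240 ≈ 4.7252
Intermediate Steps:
p(d) = -2 + 5*d (p(d) = -2 + d*5 = -2 + 5*d)
u(k) = 1 (u(k) = -8 - 3*(-3) = -8 + 9 = 1)
l(X, Q) = (-4 + X)/(Q + X) (l(X, Q) = (X - 4)/(Q + X) = (-4 + X)/(Q + X))
45376/9603 + l(p(9), u(5))/(-29020) = 45376/9603 + ((-4 + (-2 + 5*9))/(1 + (-2 + 5*9)))/(-29020) = 45376*(1/9603) + ((-4 + (-2 + 45))/(1 + (-2 + 45)))*(-1/29020) = 45376/9603 + ((-4 + 43)/(1 + 43))*(-1/29020) = 45376/9603 + (39/44)*(-1/29020) = 45376/9603 - 39/1276880 = 5267212033/1114716240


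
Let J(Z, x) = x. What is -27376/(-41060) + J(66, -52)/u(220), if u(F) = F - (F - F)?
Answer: 9719/22583 ≈ 0.43037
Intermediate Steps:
u(F) = F (u(F) = F - 1*0 = F + 0 = F)
-27376/(-41060) + J(66, -52)/u(220) = -27376/(-41060) - 52/220 = -27376*(-1/41060) - 52*1/220 = 6844/10265 - 13/55 = 9719/22583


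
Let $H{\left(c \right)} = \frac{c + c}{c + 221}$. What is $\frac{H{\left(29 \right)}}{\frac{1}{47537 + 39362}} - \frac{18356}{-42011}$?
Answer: $\frac{105872997281}{5251375} \approx 20161.0$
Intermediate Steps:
$H{\left(c \right)} = \frac{2 c}{221 + c}$
$\frac{H{\left(29 \right)}}{\frac{1}{47537 + 39362}} - \frac{18356}{-42011} = \frac{2 \cdot 29 \frac{1}{221 + 29}}{\frac{1}{47537 + 39362}} - \frac{18356}{-42011} = \frac{2 \cdot 29 \cdot \frac{1}{250}}{\frac{1}{86899}} - - \frac{18356}{42011} = 2 \cdot 29 \cdot \frac{1}{250} \frac{1}{\frac{1}{86899}} + \frac{18356}{42011} = \frac{29}{125} \cdot 86899 + \frac{18356}{42011} = \frac{2520071}{125} + \frac{18356}{42011} = \frac{105872997281}{5251375}$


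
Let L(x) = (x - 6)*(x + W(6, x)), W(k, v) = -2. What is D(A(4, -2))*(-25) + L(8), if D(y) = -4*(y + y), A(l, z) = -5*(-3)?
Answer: 3012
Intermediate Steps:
A(l, z) = 15
L(x) = (-6 + x)*(-2 + x) (L(x) = (x - 6)*(x - 2) = (-6 + x)*(-2 + x))
D(y) = -8*y
D(A(4, -2))*(-25) + L(8) = -8*15*(-25) + (12 + 8² - 8*8) = -120*(-25) + (12 + 64 - 64) = 3000 + 12 = 3012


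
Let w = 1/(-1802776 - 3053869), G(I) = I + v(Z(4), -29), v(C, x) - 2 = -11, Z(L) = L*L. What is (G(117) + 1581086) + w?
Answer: 7679297934129/4856645 ≈ 1.5812e+6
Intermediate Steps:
Z(L) = L²
v(C, x) = -9 (v(C, x) = 2 - 11 = -9)
G(I) = -9 + I (G(I) = I - 9 = -9 + I)
w = -1/4856645 (w = 1/(-4856645) = -1/4856645 ≈ -2.0590e-7)
(G(117) + 1581086) + w = ((-9 + 117) + 1581086) - 1/4856645 = (108 + 1581086) - 1/4856645 = 1581194 - 1/4856645 = 7679297934129/4856645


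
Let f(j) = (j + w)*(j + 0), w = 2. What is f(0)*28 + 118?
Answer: 118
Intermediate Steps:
f(j) = j*(2 + j) (f(j) = (j + 2)*(j + 0) = (2 + j)*j = j*(2 + j))
f(0)*28 + 118 = (0*(2 + 0))*28 + 118 = (0*2)*28 + 118 = 0*28 + 118 = 0 + 118 = 118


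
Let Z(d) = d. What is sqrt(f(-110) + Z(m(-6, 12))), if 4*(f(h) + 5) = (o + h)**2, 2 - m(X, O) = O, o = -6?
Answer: sqrt(3349) ≈ 57.871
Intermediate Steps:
m(X, O) = 2 - O
f(h) = -5 + (-6 + h)**2/4
sqrt(f(-110) + Z(m(-6, 12))) = sqrt((-5 + (-6 - 110)**2/4) + (2 - 1*12)) = sqrt((-5 + (1/4)*(-116)**2) + (2 - 12)) = sqrt((-5 + (1/4)*13456) - 10) = sqrt((-5 + 3364) - 10) = sqrt(3359 - 10) = sqrt(3349)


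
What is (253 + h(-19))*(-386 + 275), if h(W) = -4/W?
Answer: -534021/19 ≈ -28106.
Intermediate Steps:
(253 + h(-19))*(-386 + 275) = (253 - 4/(-19))*(-386 + 275) = (253 - 4*(-1/19))*(-111) = (253 + 4/19)*(-111) = (4811/19)*(-111) = -534021/19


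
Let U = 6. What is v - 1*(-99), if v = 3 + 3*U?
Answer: 120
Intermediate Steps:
v = 21 (v = 3 + 3*6 = 3 + 18 = 21)
v - 1*(-99) = 21 - 1*(-99) = 21 + 99 = 120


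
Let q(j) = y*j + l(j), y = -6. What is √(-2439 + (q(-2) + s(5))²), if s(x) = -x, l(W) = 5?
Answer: 3*I*√255 ≈ 47.906*I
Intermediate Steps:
q(j) = 5 - 6*j (q(j) = -6*j + 5 = 5 - 6*j)
√(-2439 + (q(-2) + s(5))²) = √(-2439 + ((5 - 6*(-2)) - 1*5)²) = √(-2439 + ((5 + 12) - 5)²) = √(-2439 + (17 - 5)²) = √(-2439 + 12²) = √(-2439 + 144) = √(-2295) = 3*I*√255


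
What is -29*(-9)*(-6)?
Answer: -1566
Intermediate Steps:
-29*(-9)*(-6) = 261*(-6) = -1566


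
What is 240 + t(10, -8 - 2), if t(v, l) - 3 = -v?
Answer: 233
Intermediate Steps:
t(v, l) = 3 - v
240 + t(10, -8 - 2) = 240 + (3 - 1*10) = 240 + (3 - 10) = 240 - 7 = 233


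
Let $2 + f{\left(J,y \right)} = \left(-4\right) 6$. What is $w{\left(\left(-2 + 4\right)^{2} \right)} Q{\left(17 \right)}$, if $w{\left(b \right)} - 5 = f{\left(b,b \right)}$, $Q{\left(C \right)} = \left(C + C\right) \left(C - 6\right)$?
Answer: $-7854$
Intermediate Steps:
$Q{\left(C \right)} = 2 C \left(-6 + C\right)$
$f{\left(J,y \right)} = -26$ ($f{\left(J,y \right)} = -2 - 24 = -26$)
$w{\left(b \right)} = -21$ ($w{\left(b \right)} = 5 - 26 = -21$)
$w{\left(\left(-2 + 4\right)^{2} \right)} Q{\left(17 \right)} = - 21 \cdot 2 \cdot 17 \left(-6 + 17\right) = - 21 \cdot 2 \cdot 17 \cdot 11 = \left(-21\right) 374 = -7854$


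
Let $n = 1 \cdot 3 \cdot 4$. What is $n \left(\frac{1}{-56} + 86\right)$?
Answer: $\frac{14445}{14} \approx 1031.8$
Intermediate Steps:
$n = 12$ ($n = 3 \cdot 4 = 12$)
$n \left(\frac{1}{-56} + 86\right) = 12 \left(\frac{1}{-56} + 86\right) = 12 \left(- \frac{1}{56} + 86\right) = 12 \cdot \frac{4815}{56} = \frac{14445}{14}$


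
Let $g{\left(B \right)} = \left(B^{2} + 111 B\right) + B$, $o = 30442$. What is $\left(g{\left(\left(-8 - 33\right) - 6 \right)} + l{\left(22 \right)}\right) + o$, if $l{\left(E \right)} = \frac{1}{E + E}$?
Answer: $\frac{1205029}{44} \approx 27387.0$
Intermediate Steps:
$g{\left(B \right)} = B^{2} + 112 B$
$l{\left(E \right)} = \frac{1}{2 E}$
$\left(g{\left(\left(-8 - 33\right) - 6 \right)} + l{\left(22 \right)}\right) + o = \left(\left(\left(-8 - 33\right) - 6\right) \left(112 - 47\right) + \frac{1}{2 \cdot 22}\right) + 30442 = \left(\left(\left(-8 - 33\right) - 6\right) \left(112 - 47\right) + \frac{1}{2} \cdot \frac{1}{22}\right) + 30442 = \left(\left(-41 - 6\right) \left(112 - 47\right) + \frac{1}{44}\right) + 30442 = \left(- 47 \left(112 - 47\right) + \frac{1}{44}\right) + 30442 = \left(\left(-47\right) 65 + \frac{1}{44}\right) + 30442 = \left(-3055 + \frac{1}{44}\right) + 30442 = - \frac{134419}{44} + 30442 = \frac{1205029}{44}$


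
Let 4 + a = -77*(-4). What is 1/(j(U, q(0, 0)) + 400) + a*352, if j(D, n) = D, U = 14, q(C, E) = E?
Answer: 44301313/414 ≈ 1.0701e+5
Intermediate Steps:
a = 304 (a = -4 - 77*(-4) = -4 + 308 = 304)
1/(j(U, q(0, 0)) + 400) + a*352 = 1/(14 + 400) + 304*352 = 1/414 + 107008 = 44301313/414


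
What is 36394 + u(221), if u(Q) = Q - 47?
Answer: 36568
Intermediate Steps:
u(Q) = -47 + Q
36394 + u(221) = 36394 + (-47 + 221) = 36394 + 174 = 36568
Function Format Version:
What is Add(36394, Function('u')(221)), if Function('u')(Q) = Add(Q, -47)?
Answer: 36568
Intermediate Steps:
Function('u')(Q) = Add(-47, Q)
Add(36394, Function('u')(221)) = Add(36394, Add(-47, 221)) = Add(36394, 174) = 36568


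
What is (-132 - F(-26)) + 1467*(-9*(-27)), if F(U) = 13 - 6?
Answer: 356342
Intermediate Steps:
F(U) = 7
(-132 - F(-26)) + 1467*(-9*(-27)) = (-132 - 1*7) + 1467*(-9*(-27)) = (-132 - 7) + 1467*243 = -139 + 356481 = 356342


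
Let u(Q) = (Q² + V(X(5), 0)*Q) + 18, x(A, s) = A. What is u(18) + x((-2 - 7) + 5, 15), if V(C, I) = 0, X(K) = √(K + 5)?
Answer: 338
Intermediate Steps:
X(K) = √(5 + K)
u(Q) = 18 + Q² (u(Q) = (Q² + 0*Q) + 18 = (Q² + 0) + 18 = Q² + 18 = 18 + Q²)
u(18) + x((-2 - 7) + 5, 15) = (18 + 18²) + ((-2 - 7) + 5) = (18 + 324) + (-9 + 5) = 342 - 4 = 338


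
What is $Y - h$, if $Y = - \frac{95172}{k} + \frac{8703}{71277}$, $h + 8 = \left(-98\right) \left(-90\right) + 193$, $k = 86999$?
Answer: $- \frac{1692311547514}{187909931} \approx -9006.0$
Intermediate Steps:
$h = 9005$ ($h = -8 + \left(\left(-98\right) \left(-90\right) + 193\right) = -8 + \left(8820 + 193\right) = -8 + 9013 = 9005$)
$Y = - \frac{182618859}{187909931}$ ($Y = - \frac{95172}{86999} + \frac{8703}{71277} = \left(-95172\right) \frac{1}{86999} + 8703 \cdot \frac{1}{71277} = - \frac{8652}{7909} + \frac{2901}{23759} = - \frac{182618859}{187909931} \approx -0.97184$)
$Y - h = - \frac{182618859}{187909931} - 9005 = - \frac{1692311547514}{187909931}$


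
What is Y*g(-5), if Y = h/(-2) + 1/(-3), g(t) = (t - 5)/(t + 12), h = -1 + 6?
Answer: 85/21 ≈ 4.0476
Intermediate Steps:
h = 5
g(t) = (-5 + t)/(12 + t)
Y = -17/6 (Y = 5/(-2) + 1/(-3) = 5*(-½) + 1*(-⅓) = -5/2 - ⅓ = -17/6 ≈ -2.8333)
Y*g(-5) = -17*(-5 - 5)/(6*(12 - 5)) = -17*(-10)/(6*7) = -17*(-10)/42 = -17/6*(-10/7) = 85/21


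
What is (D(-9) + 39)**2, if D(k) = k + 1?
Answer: 961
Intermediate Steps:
D(k) = 1 + k
(D(-9) + 39)**2 = ((1 - 9) + 39)**2 = (-8 + 39)**2 = 31**2 = 961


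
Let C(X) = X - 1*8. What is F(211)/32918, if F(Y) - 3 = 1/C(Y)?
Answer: 305/3341177 ≈ 9.1285e-5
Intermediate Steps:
C(X) = -8 + X (C(X) = X - 8 = -8 + X)
F(Y) = 3 + 1/(-8 + Y)
F(211)/32918 = ((-23 + 3*211)/(-8 + 211))/32918 = ((-23 + 633)/203)*(1/32918) = ((1/203)*610)*(1/32918) = (610/203)*(1/32918) = 305/3341177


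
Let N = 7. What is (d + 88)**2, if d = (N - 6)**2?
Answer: 7921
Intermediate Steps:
d = 1 (d = (7 - 6)**2 = 1**2 = 1)
(d + 88)**2 = (1 + 88)**2 = 89**2 = 7921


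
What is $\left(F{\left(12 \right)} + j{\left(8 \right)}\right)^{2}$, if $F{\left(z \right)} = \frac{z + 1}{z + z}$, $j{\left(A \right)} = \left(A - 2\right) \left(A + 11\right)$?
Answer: $\frac{7557001}{576} \approx 13120.0$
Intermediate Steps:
$j{\left(A \right)} = \left(-2 + A\right) \left(11 + A\right)$
$F{\left(z \right)} = \frac{1 + z}{2 z}$
$\left(F{\left(12 \right)} + j{\left(8 \right)}\right)^{2} = \left(\frac{1 + 12}{2 \cdot 12} + \left(-22 + 8^{2} + 9 \cdot 8\right)\right)^{2} = \left(\frac{1}{2} \cdot \frac{1}{12} \cdot 13 + \left(-22 + 64 + 72\right)\right)^{2} = \left(\frac{13}{24} + 114\right)^{2} = \left(\frac{2749}{24}\right)^{2} = \frac{7557001}{576}$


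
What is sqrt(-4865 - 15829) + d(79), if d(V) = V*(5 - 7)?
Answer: -158 + I*sqrt(20694) ≈ -158.0 + 143.85*I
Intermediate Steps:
d(V) = -2*V (d(V) = V*(-2) = -2*V)
sqrt(-4865 - 15829) + d(79) = sqrt(-4865 - 15829) - 2*79 = sqrt(-20694) - 158 = I*sqrt(20694) - 158 = -158 + I*sqrt(20694)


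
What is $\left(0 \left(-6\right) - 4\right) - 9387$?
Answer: $-9391$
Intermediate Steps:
$\left(0 \left(-6\right) - 4\right) - 9387 = \left(0 - 4\right) - 9387 = -4 - 9387 = -9391$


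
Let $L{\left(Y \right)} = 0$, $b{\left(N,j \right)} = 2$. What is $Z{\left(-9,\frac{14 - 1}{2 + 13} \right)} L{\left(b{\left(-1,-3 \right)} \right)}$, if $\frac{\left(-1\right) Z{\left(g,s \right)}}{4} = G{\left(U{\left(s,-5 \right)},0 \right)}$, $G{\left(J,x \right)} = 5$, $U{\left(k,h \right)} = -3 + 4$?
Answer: $0$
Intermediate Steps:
$U{\left(k,h \right)} = 1$
$Z{\left(g,s \right)} = -20$ ($Z{\left(g,s \right)} = \left(-4\right) 5 = -20$)
$Z{\left(-9,\frac{14 - 1}{2 + 13} \right)} L{\left(b{\left(-1,-3 \right)} \right)} = \left(-20\right) 0 = 0$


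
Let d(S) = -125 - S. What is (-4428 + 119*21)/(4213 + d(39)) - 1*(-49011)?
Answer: 198443610/4049 ≈ 49011.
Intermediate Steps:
(-4428 + 119*21)/(4213 + d(39)) - 1*(-49011) = (-4428 + 119*21)/(4213 + (-125 - 1*39)) - 1*(-49011) = (-4428 + 2499)/(4213 + (-125 - 39)) + 49011 = -1929/(4213 - 164) + 49011 = -1929/4049 + 49011 = 198443610/4049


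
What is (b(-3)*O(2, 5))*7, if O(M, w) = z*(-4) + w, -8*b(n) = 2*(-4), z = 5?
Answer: -105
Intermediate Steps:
b(n) = 1 (b(n) = -(-4)/4 = -⅛*(-8) = 1)
O(M, w) = -20 + w (O(M, w) = 5*(-4) + w = -20 + w)
(b(-3)*O(2, 5))*7 = (1*(-20 + 5))*7 = (1*(-15))*7 = -15*7 = -105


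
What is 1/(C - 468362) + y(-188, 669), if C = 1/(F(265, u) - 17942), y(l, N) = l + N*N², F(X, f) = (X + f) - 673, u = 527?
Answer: 2499427475691995344/8347615927 ≈ 2.9942e+8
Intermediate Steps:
F(X, f) = -673 + X + f
y(l, N) = l + N³
C = -1/17823 (C = 1/((-673 + 265 + 527) - 17942) = 1/(119 - 17942) = 1/(-17823) = -1/17823 ≈ -5.6107e-5)
1/(C - 468362) + y(-188, 669) = 1/(-1/17823 - 468362) + (-188 + 669³) = 1/(-8347615927/17823) + (-188 + 299418309) = -17823/8347615927 + 299418121 = 2499427475691995344/8347615927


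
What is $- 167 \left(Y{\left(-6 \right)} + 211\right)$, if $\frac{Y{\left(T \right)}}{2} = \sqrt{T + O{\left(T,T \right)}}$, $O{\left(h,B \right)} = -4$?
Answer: $-35237 - 334 i \sqrt{10} \approx -35237.0 - 1056.2 i$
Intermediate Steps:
$Y{\left(T \right)} = 2 \sqrt{-4 + T}$ ($Y{\left(T \right)} = 2 \sqrt{T - 4} = 2 \sqrt{-4 + T}$)
$- 167 \left(Y{\left(-6 \right)} + 211\right) = - 167 \left(2 \sqrt{-4 - 6} + 211\right) = - 167 \left(2 \sqrt{-10} + 211\right) = - 167 \left(2 i \sqrt{10} + 211\right) = - 167 \left(211 + 2 i \sqrt{10}\right) = -35237 - 334 i \sqrt{10}$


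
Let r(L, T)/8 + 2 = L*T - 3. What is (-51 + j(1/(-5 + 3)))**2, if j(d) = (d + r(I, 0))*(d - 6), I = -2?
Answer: 720801/16 ≈ 45050.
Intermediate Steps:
r(L, T) = -40 + 8*L*T (r(L, T) = -16 + 8*(L*T - 3) = -16 + 8*(-3 + L*T) = -16 + (-24 + 8*L*T) = -40 + 8*L*T)
j(d) = (-40 + d)*(-6 + d) (j(d) = (d + (-40 + 8*(-2)*0))*(d - 6) = (d + (-40 + 0))*(-6 + d) = (d - 40)*(-6 + d) = (-40 + d)*(-6 + d))
(-51 + j(1/(-5 + 3)))**2 = (-51 + (240 + (1/(-5 + 3))**2 - 46/(-5 + 3)))**2 = (-51 + (240 + (1/(-2))**2 - 46/(-2)))**2 = (-51 + (240 + (-1/2)**2 - 46*(-1/2)))**2 = (-51 + (240 + 1/4 + 23))**2 = (-51 + 1053/4)**2 = (849/4)**2 = 720801/16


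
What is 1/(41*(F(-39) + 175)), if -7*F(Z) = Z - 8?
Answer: 7/52152 ≈ 0.00013422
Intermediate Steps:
F(Z) = 8/7 - Z/7 (F(Z) = -(Z - 8)/7 = -(-8 + Z)/7 = 8/7 - Z/7)
1/(41*(F(-39) + 175)) = 1/(41*((8/7 - 1/7*(-39)) + 175)) = 1/(41*((8/7 + 39/7) + 175)) = 1/(41*(47/7 + 175)) = 1/(41*(1272/7)) = 1/(52152/7) = 7/52152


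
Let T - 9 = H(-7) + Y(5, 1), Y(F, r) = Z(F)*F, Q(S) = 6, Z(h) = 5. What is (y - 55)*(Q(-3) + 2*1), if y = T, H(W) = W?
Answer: -224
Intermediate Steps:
Y(F, r) = 5*F
T = 27 (T = 9 + (-7 + 5*5) = 9 + (-7 + 25) = 9 + 18 = 27)
y = 27
(y - 55)*(Q(-3) + 2*1) = (27 - 55)*(6 + 2*1) = -28*(6 + 2) = -28*8 = -224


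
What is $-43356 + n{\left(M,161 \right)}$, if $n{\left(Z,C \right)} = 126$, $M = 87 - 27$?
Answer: $-43230$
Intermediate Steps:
$M = 60$ ($M = 87 - 27 = 60$)
$-43356 + n{\left(M,161 \right)} = -43356 + 126 = -43230$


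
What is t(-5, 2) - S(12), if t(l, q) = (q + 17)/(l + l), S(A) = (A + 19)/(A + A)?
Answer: -383/120 ≈ -3.1917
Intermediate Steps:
S(A) = (19 + A)/(2*A) (S(A) = (19 + A)/((2*A)) = (19 + A)*(1/(2*A)) = (19 + A)/(2*A))
t(l, q) = (17 + q)/(2*l) (t(l, q) = (17 + q)/((2*l)) = (17 + q)*(1/(2*l)) = (17 + q)/(2*l))
t(-5, 2) - S(12) = (½)*(17 + 2)/(-5) - (19 + 12)/(2*12) = (½)*(-⅕)*19 - 31/(2*12) = -19/10 - 1*31/24 = -19/10 - 31/24 = -383/120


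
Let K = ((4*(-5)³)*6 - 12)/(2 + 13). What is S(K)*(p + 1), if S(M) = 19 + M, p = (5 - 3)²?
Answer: -909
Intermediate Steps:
p = 4 (p = 2² = 4)
K = -1004/5 (K = ((4*(-125))*6 - 12)/15 = (-500*6 - 12)*(1/15) = (-3000 - 12)*(1/15) = -3012*1/15 = -1004/5 ≈ -200.80)
S(K)*(p + 1) = (19 - 1004/5)*(4 + 1) = -909/5*5 = -909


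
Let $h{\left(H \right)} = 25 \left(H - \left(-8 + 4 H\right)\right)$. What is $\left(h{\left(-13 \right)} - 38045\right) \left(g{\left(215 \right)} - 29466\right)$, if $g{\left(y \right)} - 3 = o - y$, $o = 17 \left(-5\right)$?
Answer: $1097361810$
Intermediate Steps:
$o = -85$
$g{\left(y \right)} = -82 - y$ ($g{\left(y \right)} = 3 - \left(85 + y\right) = -82 - y$)
$h{\left(H \right)} = 200 - 75 H$ ($h{\left(H \right)} = 25 \left(8 - 3 H\right) = 200 - 75 H$)
$\left(h{\left(-13 \right)} - 38045\right) \left(g{\left(215 \right)} - 29466\right) = \left(\left(200 - -975\right) - 38045\right) \left(\left(-82 - 215\right) - 29466\right) = \left(\left(200 + 975\right) - 38045\right) \left(\left(-82 - 215\right) - 29466\right) = \left(1175 - 38045\right) \left(-297 - 29466\right) = \left(-36870\right) \left(-29763\right) = 1097361810$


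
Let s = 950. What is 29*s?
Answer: 27550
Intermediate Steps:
29*s = 29*950 = 27550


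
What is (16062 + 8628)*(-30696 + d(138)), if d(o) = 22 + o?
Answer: -753933840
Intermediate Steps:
(16062 + 8628)*(-30696 + d(138)) = (16062 + 8628)*(-30696 + (22 + 138)) = 24690*(-30696 + 160) = 24690*(-30536) = -753933840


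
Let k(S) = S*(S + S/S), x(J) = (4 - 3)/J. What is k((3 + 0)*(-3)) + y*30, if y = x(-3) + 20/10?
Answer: 122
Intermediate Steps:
x(J) = 1/J
y = 5/3 (y = 1/(-3) + 20/10 = -⅓ + 20*(⅒) = -⅓ + 2 = 5/3 ≈ 1.6667)
k(S) = S*(1 + S) (k(S) = S*(S + 1) = S*(1 + S))
k((3 + 0)*(-3)) + y*30 = ((3 + 0)*(-3))*(1 + (3 + 0)*(-3)) + (5/3)*30 = (3*(-3))*(1 + 3*(-3)) + 50 = -9*(1 - 9) + 50 = -9*(-8) + 50 = 72 + 50 = 122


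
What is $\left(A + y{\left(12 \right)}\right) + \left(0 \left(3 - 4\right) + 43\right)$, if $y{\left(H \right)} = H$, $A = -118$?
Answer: $-63$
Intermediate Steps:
$\left(A + y{\left(12 \right)}\right) + \left(0 \left(3 - 4\right) + 43\right) = \left(-118 + 12\right) + \left(0 \left(3 - 4\right) + 43\right) = -106 + \left(0 \left(-1\right) + 43\right) = -106 + \left(0 + 43\right) = -106 + 43 = -63$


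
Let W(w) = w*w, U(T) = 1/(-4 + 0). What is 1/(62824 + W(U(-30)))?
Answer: 16/1005185 ≈ 1.5917e-5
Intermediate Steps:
U(T) = -¼ (U(T) = 1/(-4) = -¼)
W(w) = w²
1/(62824 + W(U(-30))) = 1/(62824 + (-¼)²) = 1/(62824 + 1/16) = 1/(1005185/16) = 16/1005185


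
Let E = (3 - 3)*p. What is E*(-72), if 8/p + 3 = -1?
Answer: 0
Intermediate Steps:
p = -2 (p = 8/(-3 - 1) = 8/(-4) = 8*(-¼) = -2)
E = 0 (E = (3 - 3)*(-2) = 0*(-2) = 0)
E*(-72) = 0*(-72) = 0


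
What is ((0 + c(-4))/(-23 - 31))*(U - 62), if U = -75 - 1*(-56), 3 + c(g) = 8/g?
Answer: -15/2 ≈ -7.5000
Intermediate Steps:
c(g) = -3 + 8/g
U = -19 (U = -75 + 56 = -19)
((0 + c(-4))/(-23 - 31))*(U - 62) = ((0 + (-3 + 8/(-4)))/(-23 - 31))*(-19 - 62) = ((0 + (-3 + 8*(-1/4)))/(-54))*(-81) = ((0 + (-3 - 2))*(-1/54))*(-81) = ((0 - 5)*(-1/54))*(-81) = -5*(-1/54)*(-81) = (5/54)*(-81) = -15/2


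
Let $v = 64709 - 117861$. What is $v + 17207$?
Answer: $-35945$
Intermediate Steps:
$v = -53152$
$v + 17207 = -53152 + 17207 = -35945$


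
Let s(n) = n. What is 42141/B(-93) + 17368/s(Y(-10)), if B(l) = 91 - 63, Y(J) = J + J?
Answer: 89129/140 ≈ 636.64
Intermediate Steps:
Y(J) = 2*J
B(l) = 28
42141/B(-93) + 17368/s(Y(-10)) = 42141/28 + 17368/((2*(-10))) = 42141*(1/28) + 17368/(-20) = 42141/28 + 17368*(-1/20) = 42141/28 - 4342/5 = 89129/140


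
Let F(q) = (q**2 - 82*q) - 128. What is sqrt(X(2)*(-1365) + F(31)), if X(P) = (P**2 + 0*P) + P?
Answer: I*sqrt(9899) ≈ 99.494*I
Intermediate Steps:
X(P) = P + P**2 (X(P) = (P**2 + 0) + P = P**2 + P = P + P**2)
F(q) = -128 + q**2 - 82*q
sqrt(X(2)*(-1365) + F(31)) = sqrt((2*(1 + 2))*(-1365) + (-128 + 31**2 - 82*31)) = sqrt((2*3)*(-1365) + (-128 + 961 - 2542)) = sqrt(6*(-1365) - 1709) = sqrt(-8190 - 1709) = sqrt(-9899) = I*sqrt(9899)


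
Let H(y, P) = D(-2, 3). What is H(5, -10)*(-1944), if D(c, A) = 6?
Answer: -11664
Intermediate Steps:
H(y, P) = 6
H(5, -10)*(-1944) = 6*(-1944) = -11664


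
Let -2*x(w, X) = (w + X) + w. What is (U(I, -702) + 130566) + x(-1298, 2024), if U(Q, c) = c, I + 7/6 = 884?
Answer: 130150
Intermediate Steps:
I = 5297/6 (I = -7/6 + 884 = 5297/6 ≈ 882.83)
x(w, X) = -w - X/2 (x(w, X) = -((w + X) + w)/2 = -((X + w) + w)/2 = -(X + 2*w)/2 = -w - X/2)
(U(I, -702) + 130566) + x(-1298, 2024) = (-702 + 130566) + (-1*(-1298) - ½*2024) = 129864 + (1298 - 1012) = 129864 + 286 = 130150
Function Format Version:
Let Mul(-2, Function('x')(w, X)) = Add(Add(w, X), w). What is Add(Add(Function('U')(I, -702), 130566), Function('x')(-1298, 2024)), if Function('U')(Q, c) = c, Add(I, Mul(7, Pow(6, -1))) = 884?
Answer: 130150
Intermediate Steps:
I = Rational(5297, 6) (I = Add(Rational(-7, 6), 884) = Rational(5297, 6) ≈ 882.83)
Function('x')(w, X) = Add(Mul(-1, w), Mul(Rational(-1, 2), X)) (Function('x')(w, X) = Mul(Rational(-1, 2), Add(Add(w, X), w)) = Mul(Rational(-1, 2), Add(Add(X, w), w)) = Mul(Rational(-1, 2), Add(X, Mul(2, w))) = Add(Mul(-1, w), Mul(Rational(-1, 2), X)))
Add(Add(Function('U')(I, -702), 130566), Function('x')(-1298, 2024)) = Add(Add(-702, 130566), Add(Mul(-1, -1298), Mul(Rational(-1, 2), 2024))) = Add(129864, Add(1298, -1012)) = Add(129864, 286) = 130150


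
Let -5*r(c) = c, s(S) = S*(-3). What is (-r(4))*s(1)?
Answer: -12/5 ≈ -2.4000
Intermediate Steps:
s(S) = -3*S
r(c) = -c/5
(-r(4))*s(1) = (-(-1)*4/5)*(-3*1) = -1*(-⅘)*(-3) = (⅘)*(-3) = -12/5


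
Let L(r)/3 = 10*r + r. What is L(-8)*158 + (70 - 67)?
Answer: -41709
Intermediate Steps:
L(r) = 33*r (L(r) = 3*(10*r + r) = 3*(11*r) = 33*r)
L(-8)*158 + (70 - 67) = (33*(-8))*158 + (70 - 67) = -264*158 + 3 = -41712 + 3 = -41709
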